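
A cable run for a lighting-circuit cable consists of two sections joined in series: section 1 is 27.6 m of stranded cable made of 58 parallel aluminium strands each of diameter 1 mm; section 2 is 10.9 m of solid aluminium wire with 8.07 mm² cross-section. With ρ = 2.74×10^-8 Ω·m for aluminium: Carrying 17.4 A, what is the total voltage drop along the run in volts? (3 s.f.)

0.933 V

Section 1: A_strand = π(5.0000e-04)² = 7.854e-07 m²; R₁ = ρL/(N·A_s) = (2.74×10^-8)(27.6)/(58×7.854e-07) = 0.0166 Ω
Section 2: A = 8.07 mm² = 8.070e-06 m²
R₂ = (2.74×10^-8)(10.9)/(8.070e-06) = 0.03701 Ω
R = R₁ + R₂ = 0.05361 Ω
V = IR = 17.4 × 0.05361 = 0.933 V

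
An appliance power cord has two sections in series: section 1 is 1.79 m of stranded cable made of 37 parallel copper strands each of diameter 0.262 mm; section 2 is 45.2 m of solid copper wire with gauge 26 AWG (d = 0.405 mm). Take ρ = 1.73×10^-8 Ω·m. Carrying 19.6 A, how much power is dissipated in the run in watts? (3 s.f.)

2340 W

Section 1: A_strand = π(1.3100e-04)² = 5.391e-08 m²; R₁ = ρL/(N·A_s) = (1.73×10^-8)(1.79)/(37×5.391e-08) = 0.01552 Ω
Section 2: A = π(0.405/2 mm)² = π(2.0250e-04 m)² = 1.288e-07 m²
R₂ = (1.73×10^-8)(45.2)/(1.288e-07) = 6.07 Ω
R = R₁ + R₂ = 6.085 Ω
P = I²R = (19.6)² × 6.085 = 2340 W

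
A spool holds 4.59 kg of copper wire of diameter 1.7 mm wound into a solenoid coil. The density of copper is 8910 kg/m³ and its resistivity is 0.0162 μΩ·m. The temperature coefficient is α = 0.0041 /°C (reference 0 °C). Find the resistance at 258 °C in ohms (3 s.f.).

ρ = 0.0162 μΩ·m = 1.62×10^-8 Ω·m
A = π(d/2)² = π(8.5000e-04 m)² = 2.2698e-06 m²
L = m/(density·A) = 4.59/(8910×2.2698e-06) = 227 m
R = ρL/A = (1.62×10^-8)(227)/(2.2698e-06) = 1.62 Ω
R(258 °C) = 1.62 × (1 + 0.0041×258) = 3.33 Ω

3.33 Ω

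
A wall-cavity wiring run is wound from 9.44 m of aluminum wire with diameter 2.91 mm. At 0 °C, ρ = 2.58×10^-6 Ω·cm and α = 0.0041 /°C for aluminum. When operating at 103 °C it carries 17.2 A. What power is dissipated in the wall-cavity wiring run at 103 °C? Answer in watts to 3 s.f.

15.4 W

ρ = 2.58×10^-6 Ω·cm = 2.58×10^-8 Ω·m
A = π(d/2)² = π(1.4550e-03 m)² = 6.651e-06 m²
R₍0₎ = ρL/A = (2.58×10^-8)(9.44)/(6.651e-06) = 0.03662 Ω
R₍103₎ = R₍0₎(1 + αΔT) = 0.03662 × (1 + 0.0041×103) = 0.05208 Ω
P = I²R = (17.2)² × 0.05208 = 15.4 W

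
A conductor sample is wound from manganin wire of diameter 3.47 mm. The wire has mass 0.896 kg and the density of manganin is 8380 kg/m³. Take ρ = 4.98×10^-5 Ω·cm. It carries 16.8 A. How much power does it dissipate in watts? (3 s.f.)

ρ = 4.98×10^-5 Ω·cm = 4.98×10^-7 Ω·m
A = π(d/2)² = π(1.7350e-03 m)² = 9.4569e-06 m²
L = m/(density·A) = 0.896/(8380×9.4569e-06) = 11.31 m
R = ρL/A = (4.98×10^-7)(11.31)/(9.4569e-06) = 0.5954 Ω
P = I²R = (16.8)² × 0.5954 = 168 W

168 W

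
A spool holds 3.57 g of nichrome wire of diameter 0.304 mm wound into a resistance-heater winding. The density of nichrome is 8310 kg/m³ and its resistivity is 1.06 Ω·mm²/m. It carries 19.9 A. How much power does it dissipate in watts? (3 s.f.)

34200 W

ρ = 1.06 Ω·mm²/m = 1.06×10^-6 Ω·m
A = π(d/2)² = π(1.5200e-04 m)² = 7.2583e-08 m²
L = m/(density·A) = 0.00357/(8310×7.2583e-08) = 5.919 m
R = ρL/A = (1.06×10^-6)(5.919)/(7.2583e-08) = 86.44 Ω
P = I²R = (19.9)² × 86.44 = 34200 W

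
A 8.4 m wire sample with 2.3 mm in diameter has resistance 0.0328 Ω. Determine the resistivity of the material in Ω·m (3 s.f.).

A = π(d/2)² = π(1.1500e-03 m)² = 4.155e-06 m²
ρ = RA/L = (0.0328)(4.155e-06)/(8.4) = 1.62×10^-8 Ω·m

1.62×10^-8 Ω·m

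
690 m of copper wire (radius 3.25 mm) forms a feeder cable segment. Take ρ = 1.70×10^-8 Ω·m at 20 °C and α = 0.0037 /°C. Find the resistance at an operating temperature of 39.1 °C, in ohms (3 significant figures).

0.378 Ω

A = πr² = π(3.2500e-03 m)² = 3.318e-05 m²
R₍20°C₎ = ρL/A = (1.70×10^-8)(690)/(3.318e-05) = 0.3535 Ω
R = R₀(1 + αΔT) = 0.3535(1 + 0.0037×19.1) = 0.378 Ω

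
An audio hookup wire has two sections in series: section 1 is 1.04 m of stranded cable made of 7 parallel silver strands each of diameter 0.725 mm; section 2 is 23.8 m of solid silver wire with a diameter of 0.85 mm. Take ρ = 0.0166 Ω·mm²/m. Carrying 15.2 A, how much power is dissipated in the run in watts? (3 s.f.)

162 W

ρ = 0.0166 Ω·mm²/m = 1.66×10^-8 Ω·m
Section 1: A_strand = π(3.6250e-04)² = 4.128e-07 m²; R₁ = ρL/(N·A_s) = (1.66×10^-8)(1.04)/(7×4.128e-07) = 0.005974 Ω
Section 2: A = π(d/2)² = π(4.2500e-04 m)² = 5.675e-07 m²
R₂ = (1.66×10^-8)(23.8)/(5.675e-07) = 0.6962 Ω
R = R₁ + R₂ = 0.7022 Ω
P = I²R = (15.2)² × 0.7022 = 162 W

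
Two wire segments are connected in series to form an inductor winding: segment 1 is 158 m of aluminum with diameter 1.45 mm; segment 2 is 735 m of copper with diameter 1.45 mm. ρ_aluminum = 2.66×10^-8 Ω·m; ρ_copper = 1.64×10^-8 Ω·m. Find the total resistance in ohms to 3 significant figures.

9.84 Ω

Segment 1: A = π(d/2)² = π(7.2500e-04 m)² = 1.651e-06 m²
R₁ = ρL/A = (2.66×10^-8)(158)/(1.651e-06) = 2.545 Ω
R₂ = (1.64×10^-8)(735)/(1.651e-06) = 7.3 Ω
R = R₁ + R₂ = 9.84 Ω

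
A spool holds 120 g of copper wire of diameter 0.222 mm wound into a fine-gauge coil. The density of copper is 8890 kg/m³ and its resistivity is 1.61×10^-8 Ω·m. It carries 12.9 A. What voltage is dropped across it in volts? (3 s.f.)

A = π(d/2)² = π(1.1100e-04 m)² = 3.8708e-08 m²
L = m/(density·A) = 0.12/(8890×3.8708e-08) = 348.7 m
R = ρL/A = (1.61×10^-8)(348.7)/(3.8708e-08) = 145 Ω
V = IR = 12.9 × 145 = 1870 V

1870 V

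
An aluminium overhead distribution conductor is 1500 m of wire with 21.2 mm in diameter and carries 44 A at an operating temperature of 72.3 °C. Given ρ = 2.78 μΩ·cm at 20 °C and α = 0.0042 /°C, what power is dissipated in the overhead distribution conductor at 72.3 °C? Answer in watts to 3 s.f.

ρ = 2.78 μΩ·cm = 2.78×10^-8 Ω·m
A = π(d/2)² = π(1.0600e-02 m)² = 3.530e-04 m²
R₍20₎ = ρL/A = (2.78×10^-8)(1500)/(3.530e-04) = 0.1181 Ω
R₍72.3₎ = R₍20₎(1 + αΔT) = 0.1181 × (1 + 0.0042×52.3) = 0.1441 Ω
P = I²R = (44)² × 0.1441 = 279 W

279 W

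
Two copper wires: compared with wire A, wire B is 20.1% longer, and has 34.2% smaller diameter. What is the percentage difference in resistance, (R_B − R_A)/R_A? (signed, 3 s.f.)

177%

R ∝ L/d², so R_B/R_A = (1 + 20.1/100) × (1 − 34.2/100)⁻²
= 1.201 × 2.31 = 2.774
(R_B − R_A)/R_A = 2.774 − 1 = 177%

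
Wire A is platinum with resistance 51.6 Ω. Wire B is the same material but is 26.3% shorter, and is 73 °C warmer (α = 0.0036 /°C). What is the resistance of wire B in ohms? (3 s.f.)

R ∝ ρL/d² with ρ ∝ (1+αΔT), so R_B/R_A = (1 − 26.3/100) × (1 + 0.0036×73)
= 0.737 × 1.263 = 0.9307
R_B = 0.9307 × 51.6 = 48.0 Ω

48.0 Ω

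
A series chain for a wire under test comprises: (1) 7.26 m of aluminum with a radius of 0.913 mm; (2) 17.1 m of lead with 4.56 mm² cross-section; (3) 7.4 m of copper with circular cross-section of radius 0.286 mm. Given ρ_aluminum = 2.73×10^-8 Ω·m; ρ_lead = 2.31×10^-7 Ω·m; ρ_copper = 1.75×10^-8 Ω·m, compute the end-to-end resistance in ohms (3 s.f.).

Seg 1: A = πr² = π(9.1300e-04 m)² = 2.619e-06 m²
R_1 = (2.73×10^-8)(7.26)/(2.619e-06) = 0.07568 Ω
Seg 2: A = 4.56 mm² = 4.560e-06 m²
R_2 = (2.31×10^-7)(17.1)/(4.560e-06) = 0.8663 Ω
Seg 3: A = πr² = π(2.8600e-04 m)² = 2.570e-07 m²
R_3 = (1.75×10^-8)(7.4)/(2.570e-07) = 0.504 Ω
R_total = R_1 + R_2 + R_3 = 1.45 Ω

1.45 Ω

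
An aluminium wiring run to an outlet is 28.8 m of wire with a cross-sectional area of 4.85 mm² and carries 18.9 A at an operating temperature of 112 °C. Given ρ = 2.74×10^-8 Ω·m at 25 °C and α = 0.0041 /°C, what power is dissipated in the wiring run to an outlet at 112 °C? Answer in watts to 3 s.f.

78.9 W

A = 4.85 mm² = 4.850e-06 m²
R₍25₎ = ρL/A = (2.74×10^-8)(28.8)/(4.850e-06) = 0.1627 Ω
R₍112₎ = R₍25₎(1 + αΔT) = 0.1627 × (1 + 0.0041×87) = 0.2207 Ω
P = I²R = (18.9)² × 0.2207 = 78.9 W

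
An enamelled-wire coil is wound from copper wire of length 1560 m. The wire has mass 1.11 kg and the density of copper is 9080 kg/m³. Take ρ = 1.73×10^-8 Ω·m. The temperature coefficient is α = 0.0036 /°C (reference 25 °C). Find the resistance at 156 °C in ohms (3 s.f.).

A = m/(density·L) = 1.11/(9080×1560) = 7.8363e-08 m²
R = ρL/A = (1.73×10^-8)(1560)/(7.8363e-08) = 344.4 Ω
R(156 °C) = 344.4 × (1 + 0.0036×131) = 507 Ω

507 Ω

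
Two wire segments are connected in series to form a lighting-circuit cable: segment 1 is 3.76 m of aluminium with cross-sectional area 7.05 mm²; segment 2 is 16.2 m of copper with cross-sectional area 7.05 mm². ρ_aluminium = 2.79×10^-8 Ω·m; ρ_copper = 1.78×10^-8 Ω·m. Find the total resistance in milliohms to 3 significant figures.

Segment 1: A = 7.05 mm² = 7.050e-06 m²
R₁ = ρL/A = (2.79×10^-8)(3.76)/(7.050e-06) = 0.01488 Ω
R₂ = (1.78×10^-8)(16.2)/(7.050e-06) = 0.0409 Ω
R = R₁ + R₂ = 55.8 mΩ

55.8 mΩ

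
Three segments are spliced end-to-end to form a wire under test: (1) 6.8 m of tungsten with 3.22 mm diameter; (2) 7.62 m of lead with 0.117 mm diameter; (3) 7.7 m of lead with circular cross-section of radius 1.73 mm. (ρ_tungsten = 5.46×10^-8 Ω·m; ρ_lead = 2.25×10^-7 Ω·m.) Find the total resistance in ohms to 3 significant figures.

Seg 1: A = π(d/2)² = π(1.6100e-03 m)² = 8.143e-06 m²
R_1 = (5.46×10^-8)(6.8)/(8.143e-06) = 0.04559 Ω
Seg 2: A = π(d/2)² = π(5.8500e-05 m)² = 1.075e-08 m²
R_2 = (2.25×10^-7)(7.62)/(1.075e-08) = 159.5 Ω
Seg 3: A = πr² = π(1.7300e-03 m)² = 9.402e-06 m²
R_3 = (2.25×10^-7)(7.7)/(9.402e-06) = 0.1843 Ω
R_total = R_1 + R_2 + R_3 = 160 Ω

160 Ω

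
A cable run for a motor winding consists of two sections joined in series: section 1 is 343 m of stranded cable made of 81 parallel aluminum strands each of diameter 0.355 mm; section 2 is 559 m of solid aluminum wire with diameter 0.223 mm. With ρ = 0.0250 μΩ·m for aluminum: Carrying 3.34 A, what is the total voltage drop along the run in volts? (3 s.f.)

ρ = 0.0250 μΩ·m = 2.50×10^-8 Ω·m
Section 1: A_strand = π(1.7750e-04)² = 9.898e-08 m²; R₁ = ρL/(N·A_s) = (2.50×10^-8)(343)/(81×9.898e-08) = 1.07 Ω
Section 2: A = π(d/2)² = π(1.1150e-04 m)² = 3.906e-08 m²
R₂ = (2.50×10^-8)(559)/(3.906e-08) = 357.8 Ω
R = R₁ + R₂ = 358.9 Ω
V = IR = 3.34 × 358.9 = 1200 V

1200 V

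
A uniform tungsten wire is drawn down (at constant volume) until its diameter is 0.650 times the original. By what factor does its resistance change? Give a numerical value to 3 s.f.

Volume constant ⇒ L' = L/r² with r = 0.65. R' = ρL'/A' = ρ(L/r²)/(πr²d₀²/4) = R/r⁴.
Factor = 5.60

5.60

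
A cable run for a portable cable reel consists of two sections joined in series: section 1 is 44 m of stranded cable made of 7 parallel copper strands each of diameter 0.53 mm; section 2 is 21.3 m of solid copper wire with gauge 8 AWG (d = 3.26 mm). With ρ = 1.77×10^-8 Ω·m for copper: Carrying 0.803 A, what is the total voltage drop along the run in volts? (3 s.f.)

0.441 V

Section 1: A_strand = π(2.6500e-04)² = 2.206e-07 m²; R₁ = ρL/(N·A_s) = (1.77×10^-8)(44)/(7×2.206e-07) = 0.5043 Ω
Section 2: A = π(3.26/2 mm)² = π(1.6300e-03 m)² = 8.347e-06 m²
R₂ = (1.77×10^-8)(21.3)/(8.347e-06) = 0.04517 Ω
R = R₁ + R₂ = 0.5495 Ω
V = IR = 0.803 × 0.5495 = 0.441 V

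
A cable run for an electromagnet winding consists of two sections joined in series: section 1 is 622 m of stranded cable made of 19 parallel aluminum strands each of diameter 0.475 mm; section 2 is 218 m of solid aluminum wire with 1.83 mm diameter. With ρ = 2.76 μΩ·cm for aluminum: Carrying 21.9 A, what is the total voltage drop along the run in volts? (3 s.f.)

ρ = 2.76 μΩ·cm = 2.76×10^-8 Ω·m
Section 1: A_strand = π(2.3750e-04)² = 1.772e-07 m²; R₁ = ρL/(N·A_s) = (2.76×10^-8)(622)/(19×1.772e-07) = 5.099 Ω
Section 2: A = π(d/2)² = π(9.1500e-04 m)² = 2.630e-06 m²
R₂ = (2.76×10^-8)(218)/(2.630e-06) = 2.288 Ω
R = R₁ + R₂ = 7.386 Ω
V = IR = 21.9 × 7.386 = 162 V

162 V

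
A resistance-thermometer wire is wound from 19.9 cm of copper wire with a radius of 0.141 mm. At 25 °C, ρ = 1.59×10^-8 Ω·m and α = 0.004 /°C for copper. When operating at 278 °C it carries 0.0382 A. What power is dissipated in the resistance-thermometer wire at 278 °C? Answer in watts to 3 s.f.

1.49×10^-4 W

A = πr² = π(1.4100e-04 m)² = 6.246e-08 m²
R₍25₎ = ρL/A = (1.59×10^-8)(0.199)/(6.246e-08) = 0.05066 Ω
R₍278₎ = R₍25₎(1 + αΔT) = 0.05066 × (1 + 0.004×253) = 0.1019 Ω
P = I²R = (0.0382)² × 0.1019 = 1.49×10^-4 W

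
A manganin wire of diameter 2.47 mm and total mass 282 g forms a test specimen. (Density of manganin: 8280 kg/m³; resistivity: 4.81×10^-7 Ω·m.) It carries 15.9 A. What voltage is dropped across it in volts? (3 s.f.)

A = π(d/2)² = π(1.2350e-03 m)² = 4.7916e-06 m²
L = m/(density·A) = 0.282/(8280×4.7916e-06) = 7.108 m
R = ρL/A = (4.81×10^-7)(7.108)/(4.7916e-06) = 0.7135 Ω
V = IR = 15.9 × 0.7135 = 11.3 V

11.3 V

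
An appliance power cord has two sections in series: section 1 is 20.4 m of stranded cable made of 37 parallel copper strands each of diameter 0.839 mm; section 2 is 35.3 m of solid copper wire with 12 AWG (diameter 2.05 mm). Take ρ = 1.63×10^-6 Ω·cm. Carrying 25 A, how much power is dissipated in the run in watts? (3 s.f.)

ρ = 1.63×10^-6 Ω·cm = 1.63×10^-8 Ω·m
Section 1: A_strand = π(4.1950e-04)² = 5.529e-07 m²; R₁ = ρL/(N·A_s) = (1.63×10^-8)(20.4)/(37×5.529e-07) = 0.01626 Ω
Section 2: A = π(2.05/2 mm)² = π(1.0250e-03 m)² = 3.301e-06 m²
R₂ = (1.63×10^-8)(35.3)/(3.301e-06) = 0.1743 Ω
R = R₁ + R₂ = 0.1906 Ω
P = I²R = (25)² × 0.1906 = 119 W

119 W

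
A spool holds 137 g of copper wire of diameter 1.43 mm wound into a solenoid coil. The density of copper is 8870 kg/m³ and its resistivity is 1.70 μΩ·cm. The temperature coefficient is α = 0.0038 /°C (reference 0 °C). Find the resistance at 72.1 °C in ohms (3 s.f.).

0.130 Ω

ρ = 1.70 μΩ·cm = 1.70×10^-8 Ω·m
A = π(d/2)² = π(7.1500e-04 m)² = 1.6061e-06 m²
L = m/(density·A) = 0.137/(8870×1.6061e-06) = 9.617 m
R = ρL/A = (1.70×10^-8)(9.617)/(1.6061e-06) = 0.1018 Ω
R(72.1 °C) = 0.1018 × (1 + 0.0038×72.1) = 0.130 Ω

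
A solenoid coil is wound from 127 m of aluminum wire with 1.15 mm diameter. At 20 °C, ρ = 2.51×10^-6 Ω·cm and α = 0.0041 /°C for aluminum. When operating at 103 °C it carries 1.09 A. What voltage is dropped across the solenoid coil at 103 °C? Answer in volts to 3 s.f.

4.48 V

ρ = 2.51×10^-6 Ω·cm = 2.51×10^-8 Ω·m
A = π(d/2)² = π(5.7500e-04 m)² = 1.039e-06 m²
R₍20₎ = ρL/A = (2.51×10^-8)(127)/(1.039e-06) = 3.069 Ω
R₍103₎ = R₍20₎(1 + αΔT) = 3.069 × (1 + 0.0041×83) = 4.113 Ω
V = IR = 1.09 × 4.113 = 4.48 V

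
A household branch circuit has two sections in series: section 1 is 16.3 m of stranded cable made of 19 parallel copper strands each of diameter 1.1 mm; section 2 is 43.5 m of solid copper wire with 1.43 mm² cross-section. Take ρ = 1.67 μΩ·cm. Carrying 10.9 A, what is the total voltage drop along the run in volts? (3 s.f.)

ρ = 1.67 μΩ·cm = 1.67×10^-8 Ω·m
Section 1: A_strand = π(5.5000e-04)² = 9.503e-07 m²; R₁ = ρL/(N·A_s) = (1.67×10^-8)(16.3)/(19×9.503e-07) = 0.01508 Ω
Section 2: A = 1.43 mm² = 1.430e-06 m²
R₂ = (1.67×10^-8)(43.5)/(1.430e-06) = 0.508 Ω
R = R₁ + R₂ = 0.5231 Ω
V = IR = 10.9 × 0.5231 = 5.70 V

5.70 V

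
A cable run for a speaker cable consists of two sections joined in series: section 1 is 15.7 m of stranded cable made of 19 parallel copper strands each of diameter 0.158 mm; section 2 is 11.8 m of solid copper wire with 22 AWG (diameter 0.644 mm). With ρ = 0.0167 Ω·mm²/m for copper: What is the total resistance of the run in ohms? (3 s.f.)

ρ = 0.0167 Ω·mm²/m = 1.67×10^-8 Ω·m
Section 1: A_strand = π(7.9000e-05)² = 1.961e-08 m²; R₁ = ρL/(N·A_s) = (1.67×10^-8)(15.7)/(19×1.961e-08) = 0.7038 Ω
Section 2: A = π(0.644/2 mm)² = π(3.2200e-04 m)² = 3.257e-07 m²
R₂ = (1.67×10^-8)(11.8)/(3.257e-07) = 0.605 Ω
R = R₁ + R₂ = 1.31 Ω

1.31 Ω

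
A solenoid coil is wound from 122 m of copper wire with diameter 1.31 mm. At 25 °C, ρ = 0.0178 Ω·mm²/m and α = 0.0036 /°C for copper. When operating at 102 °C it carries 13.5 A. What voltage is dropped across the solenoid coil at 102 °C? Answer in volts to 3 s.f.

27.8 V

ρ = 0.0178 Ω·mm²/m = 1.78×10^-8 Ω·m
A = π(d/2)² = π(6.5500e-04 m)² = 1.348e-06 m²
R₍25₎ = ρL/A = (1.78×10^-8)(122)/(1.348e-06) = 1.611 Ω
R₍102₎ = R₍25₎(1 + αΔT) = 1.611 × (1 + 0.0036×77) = 2.058 Ω
V = IR = 13.5 × 2.058 = 27.8 V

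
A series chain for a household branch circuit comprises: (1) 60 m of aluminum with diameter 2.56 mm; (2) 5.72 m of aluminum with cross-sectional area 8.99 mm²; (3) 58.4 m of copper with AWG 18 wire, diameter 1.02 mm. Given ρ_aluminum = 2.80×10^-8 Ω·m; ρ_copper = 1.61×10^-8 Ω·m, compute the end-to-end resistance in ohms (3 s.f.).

1.49 Ω

Seg 1: A = π(d/2)² = π(1.2800e-03 m)² = 5.147e-06 m²
R_1 = (2.80×10^-8)(60)/(5.147e-06) = 0.3264 Ω
Seg 2: A = 8.99 mm² = 8.990e-06 m²
R_2 = (2.80×10^-8)(5.72)/(8.990e-06) = 0.01782 Ω
Seg 3: A = π(1.02/2 mm)² = π(5.1000e-04 m)² = 8.171e-07 m²
R_3 = (1.61×10^-8)(58.4)/(8.171e-07) = 1.151 Ω
R_total = R_1 + R_2 + R_3 = 1.49 Ω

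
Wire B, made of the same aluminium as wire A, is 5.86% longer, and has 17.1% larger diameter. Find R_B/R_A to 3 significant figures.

R ∝ L/d², so R_B/R_A = (1 + 5.86/100) × (1 + 17.1/100)⁻²
= 1.059 × 0.7293 = 0.772

0.772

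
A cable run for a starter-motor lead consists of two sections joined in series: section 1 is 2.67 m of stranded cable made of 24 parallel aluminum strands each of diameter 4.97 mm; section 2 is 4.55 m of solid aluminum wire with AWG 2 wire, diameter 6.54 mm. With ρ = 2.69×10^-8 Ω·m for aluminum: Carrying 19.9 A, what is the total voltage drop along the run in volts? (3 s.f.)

Section 1: A_strand = π(2.4850e-03)² = 1.940e-05 m²; R₁ = ρL/(N·A_s) = (2.69×10^-8)(2.67)/(24×1.940e-05) = 1.543×10^-4 Ω
Section 2: A = π(6.54/2 mm)² = π(3.2700e-03 m)² = 3.359e-05 m²
R₂ = (2.69×10^-8)(4.55)/(3.359e-05) = 0.003643 Ω
R = R₁ + R₂ = 0.003798 Ω
V = IR = 19.9 × 0.003798 = 0.0756 V

0.0756 V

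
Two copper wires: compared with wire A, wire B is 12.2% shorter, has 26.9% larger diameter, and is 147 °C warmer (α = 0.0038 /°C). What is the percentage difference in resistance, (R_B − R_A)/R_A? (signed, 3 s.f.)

R ∝ ρL/d² with ρ ∝ (1+αΔT), so R_B/R_A = (1 − 12.2/100) × (1 + 26.9/100)⁻² × (1 + 0.0038×147)
= 0.878 × 0.621 × 1.559 = 0.8498
(R_B − R_A)/R_A = 0.8498 − 1 = -15.0%

-15.0%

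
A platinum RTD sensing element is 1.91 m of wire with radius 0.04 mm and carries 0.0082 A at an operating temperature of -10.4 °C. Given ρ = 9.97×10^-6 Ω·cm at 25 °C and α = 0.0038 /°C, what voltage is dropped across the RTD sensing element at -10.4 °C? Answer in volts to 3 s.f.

ρ = 9.97×10^-6 Ω·cm = 9.97×10^-8 Ω·m
A = πr² = π(4.0000e-05 m)² = 5.027e-09 m²
R₍25₎ = ρL/A = (9.97×10^-8)(1.91)/(5.027e-09) = 37.88 Ω
R₍-10.4₎ = R₍25₎(1 + αΔT) = 37.88 × (1 + 0.0038×-35.4) = 32.79 Ω
V = IR = 0.0082 × 32.79 = 0.269 V

0.269 V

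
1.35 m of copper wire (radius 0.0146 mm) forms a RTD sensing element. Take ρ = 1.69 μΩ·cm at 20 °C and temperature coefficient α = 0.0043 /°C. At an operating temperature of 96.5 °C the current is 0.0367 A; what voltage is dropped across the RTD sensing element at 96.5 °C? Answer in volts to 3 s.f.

ρ = 1.69 μΩ·cm = 1.69×10^-8 Ω·m
A = πr² = π(1.4600e-05 m)² = 6.697e-10 m²
R₍20₎ = ρL/A = (1.69×10^-8)(1.35)/(6.697e-10) = 34.07 Ω
R₍96.5₎ = R₍20₎(1 + αΔT) = 34.07 × (1 + 0.0043×76.5) = 45.28 Ω
V = IR = 0.0367 × 45.28 = 1.66 V

1.66 V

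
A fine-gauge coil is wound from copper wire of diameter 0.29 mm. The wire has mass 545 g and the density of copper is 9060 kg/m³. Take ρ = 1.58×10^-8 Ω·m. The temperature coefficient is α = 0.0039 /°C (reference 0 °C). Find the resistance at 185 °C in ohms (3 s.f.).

A = π(d/2)² = π(1.4500e-04 m)² = 6.6052e-08 m²
L = m/(density·A) = 0.545/(9060×6.6052e-08) = 910.7 m
R = ρL/A = (1.58×10^-8)(910.7)/(6.6052e-08) = 217.8 Ω
R(185 °C) = 217.8 × (1 + 0.0039×185) = 375 Ω

375 Ω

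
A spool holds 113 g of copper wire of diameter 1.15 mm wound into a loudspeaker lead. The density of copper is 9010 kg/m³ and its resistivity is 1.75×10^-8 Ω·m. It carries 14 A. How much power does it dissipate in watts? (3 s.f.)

39.9 W

A = π(d/2)² = π(5.7500e-04 m)² = 1.0387e-06 m²
L = m/(density·A) = 0.113/(9010×1.0387e-06) = 12.07 m
R = ρL/A = (1.75×10^-8)(12.07)/(1.0387e-06) = 0.2034 Ω
P = I²R = (14)² × 0.2034 = 39.9 W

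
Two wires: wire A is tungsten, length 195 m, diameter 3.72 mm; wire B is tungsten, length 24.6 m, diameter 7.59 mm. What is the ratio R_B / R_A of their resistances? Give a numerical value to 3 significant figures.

0.0303

R ∝ ρL/d², so R_B/R_A = (L_B/L_A) × (d_A/d_B)²
= (24.6/195) × (3.72/7.59)² = 0.0303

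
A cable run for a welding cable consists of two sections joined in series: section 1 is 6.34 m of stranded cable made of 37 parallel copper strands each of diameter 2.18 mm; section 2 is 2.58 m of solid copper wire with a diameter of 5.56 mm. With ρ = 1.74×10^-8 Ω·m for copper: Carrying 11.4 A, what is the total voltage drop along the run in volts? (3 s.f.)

Section 1: A_strand = π(1.0900e-03)² = 3.733e-06 m²; R₁ = ρL/(N·A_s) = (1.74×10^-8)(6.34)/(37×3.733e-06) = 7.988×10^-4 Ω
Section 2: A = π(d/2)² = π(2.7800e-03 m)² = 2.428e-05 m²
R₂ = (1.74×10^-8)(2.58)/(2.428e-05) = 0.001849 Ω
R = R₁ + R₂ = 0.002648 Ω
V = IR = 11.4 × 0.002648 = 0.0302 V

0.0302 V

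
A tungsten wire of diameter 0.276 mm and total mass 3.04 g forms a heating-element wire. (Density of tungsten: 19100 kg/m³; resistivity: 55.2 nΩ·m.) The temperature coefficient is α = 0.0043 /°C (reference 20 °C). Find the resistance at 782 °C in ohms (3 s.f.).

10.5 Ω

ρ = 55.2 nΩ·m = 5.52×10^-8 Ω·m
A = π(d/2)² = π(1.3800e-04 m)² = 5.9828e-08 m²
L = m/(density·A) = 0.00304/(19100×5.9828e-08) = 2.66 m
R = ρL/A = (5.52×10^-8)(2.66)/(5.9828e-08) = 2.455 Ω
R(782 °C) = 2.455 × (1 + 0.0043×762) = 10.5 Ω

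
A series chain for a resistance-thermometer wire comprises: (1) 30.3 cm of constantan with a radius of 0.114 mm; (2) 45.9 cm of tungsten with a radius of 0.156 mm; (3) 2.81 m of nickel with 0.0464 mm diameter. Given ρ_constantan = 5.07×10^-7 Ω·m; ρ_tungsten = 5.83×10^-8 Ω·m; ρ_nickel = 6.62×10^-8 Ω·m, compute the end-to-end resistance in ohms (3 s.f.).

Seg 1: A = πr² = π(1.1400e-04 m)² = 4.083e-08 m²
R_1 = (5.07×10^-7)(0.303)/(4.083e-08) = 3.763 Ω
Seg 2: A = πr² = π(1.5600e-04 m)² = 7.645e-08 m²
R_2 = (5.83×10^-8)(0.459)/(7.645e-08) = 0.35 Ω
Seg 3: A = π(d/2)² = π(2.3200e-05 m)² = 1.691e-09 m²
R_3 = (6.62×10^-8)(2.81)/(1.691e-09) = 110 Ω
R_total = R_1 + R_2 + R_3 = 114 Ω

114 Ω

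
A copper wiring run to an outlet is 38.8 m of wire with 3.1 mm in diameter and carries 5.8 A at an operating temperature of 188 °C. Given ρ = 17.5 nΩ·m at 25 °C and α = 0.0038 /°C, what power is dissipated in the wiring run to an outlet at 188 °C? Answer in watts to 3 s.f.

ρ = 17.5 nΩ·m = 1.75×10^-8 Ω·m
A = π(d/2)² = π(1.5500e-03 m)² = 7.548e-06 m²
R₍25₎ = ρL/A = (1.75×10^-8)(38.8)/(7.548e-06) = 0.08996 Ω
R₍188₎ = R₍25₎(1 + αΔT) = 0.08996 × (1 + 0.0038×163) = 0.1457 Ω
P = I²R = (5.8)² × 0.1457 = 4.90 W

4.90 W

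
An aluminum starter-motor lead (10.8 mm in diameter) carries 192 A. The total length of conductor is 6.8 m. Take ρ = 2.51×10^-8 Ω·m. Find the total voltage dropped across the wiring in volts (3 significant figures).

A = π(d/2)² = π(5.4000e-03 m)² = 9.161e-05 m²
R = ρL/A = (2.51×10^-8)(6.8)/(9.161e-05) = 0.001863 Ω
V = IR = 192 × 0.001863 = 0.358 V

0.358 V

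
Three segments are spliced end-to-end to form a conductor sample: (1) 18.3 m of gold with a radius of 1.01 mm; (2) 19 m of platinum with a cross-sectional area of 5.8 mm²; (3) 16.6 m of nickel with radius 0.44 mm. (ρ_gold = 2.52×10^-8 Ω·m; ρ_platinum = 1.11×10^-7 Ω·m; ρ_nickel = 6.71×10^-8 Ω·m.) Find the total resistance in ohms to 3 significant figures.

Seg 1: A = πr² = π(1.0100e-03 m)² = 3.205e-06 m²
R_1 = (2.52×10^-8)(18.3)/(3.205e-06) = 0.1439 Ω
Seg 2: A = 5.8 mm² = 5.800e-06 m²
R_2 = (1.11×10^-7)(19)/(5.800e-06) = 0.3636 Ω
Seg 3: A = πr² = π(4.4000e-04 m)² = 6.082e-07 m²
R_3 = (6.71×10^-8)(16.6)/(6.082e-07) = 1.831 Ω
R_total = R_1 + R_2 + R_3 = 2.34 Ω

2.34 Ω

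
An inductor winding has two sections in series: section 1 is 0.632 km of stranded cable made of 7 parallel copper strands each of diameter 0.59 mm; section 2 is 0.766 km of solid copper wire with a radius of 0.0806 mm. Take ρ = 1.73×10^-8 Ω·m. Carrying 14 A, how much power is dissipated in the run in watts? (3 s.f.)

1.28×10^5 W

Section 1: A_strand = π(2.9500e-04)² = 2.734e-07 m²; R₁ = ρL/(N·A_s) = (1.73×10^-8)(632)/(7×2.734e-07) = 5.713 Ω
Section 2: A = πr² = π(8.0600e-05 m)² = 2.041e-08 m²
R₂ = (1.73×10^-8)(766)/(2.041e-08) = 649.3 Ω
R = R₁ + R₂ = 655 Ω
P = I²R = (14)² × 655 = 1.28×10^5 W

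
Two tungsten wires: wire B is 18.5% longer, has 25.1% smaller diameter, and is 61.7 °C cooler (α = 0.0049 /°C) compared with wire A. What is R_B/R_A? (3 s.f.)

R ∝ ρL/d² with ρ ∝ (1+αΔT), so R_B/R_A = (1 + 18.5/100) × (1 − 25.1/100)⁻² × (1 − 0.0049×61.7)
= 1.185 × 1.782 × 0.6977 = 1.47

1.47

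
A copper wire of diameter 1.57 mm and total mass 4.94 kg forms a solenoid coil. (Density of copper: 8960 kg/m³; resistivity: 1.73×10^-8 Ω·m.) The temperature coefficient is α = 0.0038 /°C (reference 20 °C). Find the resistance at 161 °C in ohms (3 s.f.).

3.91 Ω

A = π(d/2)² = π(7.8500e-04 m)² = 1.9359e-06 m²
L = m/(density·A) = 4.94/(8960×1.9359e-06) = 284.8 m
R = ρL/A = (1.73×10^-8)(284.8)/(1.9359e-06) = 2.545 Ω
R(161 °C) = 2.545 × (1 + 0.0038×141) = 3.91 Ω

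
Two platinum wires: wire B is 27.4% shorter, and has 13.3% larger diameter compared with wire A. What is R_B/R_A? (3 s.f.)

0.566

R ∝ L/d², so R_B/R_A = (1 − 27.4/100) × (1 + 13.3/100)⁻²
= 0.726 × 0.779 = 0.566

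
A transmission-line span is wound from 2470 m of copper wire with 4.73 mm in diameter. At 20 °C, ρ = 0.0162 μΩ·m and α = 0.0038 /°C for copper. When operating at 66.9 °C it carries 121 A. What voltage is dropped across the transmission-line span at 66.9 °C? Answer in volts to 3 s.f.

325 V

ρ = 0.0162 μΩ·m = 1.62×10^-8 Ω·m
A = π(d/2)² = π(2.3650e-03 m)² = 1.757e-05 m²
R₍20₎ = ρL/A = (1.62×10^-8)(2470)/(1.757e-05) = 2.277 Ω
R₍66.9₎ = R₍20₎(1 + αΔT) = 2.277 × (1 + 0.0038×46.9) = 2.683 Ω
V = IR = 121 × 2.683 = 325 V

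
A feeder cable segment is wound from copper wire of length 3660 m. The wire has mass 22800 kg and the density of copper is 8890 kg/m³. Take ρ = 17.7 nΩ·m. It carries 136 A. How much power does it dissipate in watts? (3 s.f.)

ρ = 17.7 nΩ·m = 1.77×10^-8 Ω·m
A = m/(density·L) = 22800/(8890×3660) = 7.0073e-04 m²
R = ρL/A = (1.77×10^-8)(3660)/(7.0073e-04) = 0.09245 Ω
P = I²R = (136)² × 0.09245 = 1710 W

1710 W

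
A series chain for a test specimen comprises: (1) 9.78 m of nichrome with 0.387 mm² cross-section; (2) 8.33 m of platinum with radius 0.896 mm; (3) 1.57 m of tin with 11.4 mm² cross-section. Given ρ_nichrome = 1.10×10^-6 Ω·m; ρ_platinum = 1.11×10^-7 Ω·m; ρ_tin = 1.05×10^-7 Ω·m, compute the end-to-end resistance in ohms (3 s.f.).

28.2 Ω

Seg 1: A = 0.387 mm² = 3.870e-07 m²
R_1 = (1.10×10^-6)(9.78)/(3.870e-07) = 27.8 Ω
Seg 2: A = πr² = π(8.9600e-04 m)² = 2.522e-06 m²
R_2 = (1.11×10^-7)(8.33)/(2.522e-06) = 0.3666 Ω
Seg 3: A = 11.4 mm² = 1.140e-05 m²
R_3 = (1.05×10^-7)(1.57)/(1.140e-05) = 0.01446 Ω
R_total = R_1 + R_2 + R_3 = 28.2 Ω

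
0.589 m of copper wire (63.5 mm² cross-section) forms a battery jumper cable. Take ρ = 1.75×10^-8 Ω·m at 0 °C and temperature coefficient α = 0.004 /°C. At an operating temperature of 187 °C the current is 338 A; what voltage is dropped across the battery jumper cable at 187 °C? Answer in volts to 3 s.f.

A = 63.5 mm² = 6.350e-05 m²
R₍0₎ = ρL/A = (1.75×10^-8)(0.589)/(6.350e-05) = 1.623×10^-4 Ω
R₍187₎ = R₍0₎(1 + αΔT) = 1.623×10^-4 × (1 + 0.004×187) = 2.837×10^-4 Ω
V = IR = 338 × 2.837×10^-4 = 0.0959 V

0.0959 V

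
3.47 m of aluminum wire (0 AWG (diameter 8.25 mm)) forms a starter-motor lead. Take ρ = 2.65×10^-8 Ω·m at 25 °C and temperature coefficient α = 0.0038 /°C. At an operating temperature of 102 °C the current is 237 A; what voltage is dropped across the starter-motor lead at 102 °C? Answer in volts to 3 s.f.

A = π(8.25/2 mm)² = π(4.1250e-03 m)² = 5.346e-05 m²
R₍25₎ = ρL/A = (2.65×10^-8)(3.47)/(5.346e-05) = 0.00172 Ω
R₍102₎ = R₍25₎(1 + αΔT) = 0.00172 × (1 + 0.0038×77) = 0.002224 Ω
V = IR = 237 × 0.002224 = 0.527 V

0.527 V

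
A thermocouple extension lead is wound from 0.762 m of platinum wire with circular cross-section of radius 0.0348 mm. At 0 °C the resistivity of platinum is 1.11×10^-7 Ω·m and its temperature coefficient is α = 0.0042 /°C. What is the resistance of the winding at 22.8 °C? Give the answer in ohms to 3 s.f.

A = πr² = π(3.4800e-05 m)² = 3.805e-09 m²
R₍0°C₎ = ρL/A = (1.11×10^-7)(0.762)/(3.805e-09) = 22.23 Ω
R = R₀(1 + αΔT) = 22.23(1 + 0.0042×22.8) = 24.4 Ω

24.4 Ω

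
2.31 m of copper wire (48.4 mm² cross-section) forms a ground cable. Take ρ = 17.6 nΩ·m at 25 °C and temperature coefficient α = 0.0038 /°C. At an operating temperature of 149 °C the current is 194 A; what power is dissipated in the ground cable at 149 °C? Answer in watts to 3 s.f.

ρ = 17.6 nΩ·m = 1.76×10^-8 Ω·m
A = 48.4 mm² = 4.840e-05 m²
R₍25₎ = ρL/A = (1.76×10^-8)(2.31)/(4.840e-05) = 8.400×10^-4 Ω
R₍149₎ = R₍25₎(1 + αΔT) = 8.400×10^-4 × (1 + 0.0038×124) = 0.001236 Ω
P = I²R = (194)² × 0.001236 = 46.5 W

46.5 W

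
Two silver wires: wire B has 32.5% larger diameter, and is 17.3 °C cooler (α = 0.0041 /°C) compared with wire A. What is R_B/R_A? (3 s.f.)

R ∝ ρL/d² with ρ ∝ (1+αΔT), so R_B/R_A = (1 + 32.5/100)⁻² × (1 − 0.0041×17.3)
= 0.5696 × 0.9291 = 0.529

0.529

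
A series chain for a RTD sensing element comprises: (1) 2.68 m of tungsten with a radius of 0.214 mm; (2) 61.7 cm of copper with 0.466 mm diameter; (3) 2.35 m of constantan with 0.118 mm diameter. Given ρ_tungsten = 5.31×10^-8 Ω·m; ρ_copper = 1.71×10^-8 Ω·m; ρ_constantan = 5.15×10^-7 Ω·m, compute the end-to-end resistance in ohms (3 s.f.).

112 Ω

Seg 1: A = πr² = π(2.1400e-04 m)² = 1.439e-07 m²
R_1 = (5.31×10^-8)(2.68)/(1.439e-07) = 0.9891 Ω
Seg 2: A = π(d/2)² = π(2.3300e-04 m)² = 1.706e-07 m²
R_2 = (1.71×10^-8)(0.617)/(1.706e-07) = 0.06186 Ω
Seg 3: A = π(d/2)² = π(5.9000e-05 m)² = 1.094e-08 m²
R_3 = (5.15×10^-7)(2.35)/(1.094e-08) = 110.7 Ω
R_total = R_1 + R_2 + R_3 = 112 Ω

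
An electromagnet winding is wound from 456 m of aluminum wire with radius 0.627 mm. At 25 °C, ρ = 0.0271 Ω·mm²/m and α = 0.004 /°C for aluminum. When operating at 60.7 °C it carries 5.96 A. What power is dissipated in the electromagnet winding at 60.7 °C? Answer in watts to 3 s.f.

ρ = 0.0271 Ω·mm²/m = 2.71×10^-8 Ω·m
A = πr² = π(6.2700e-04 m)² = 1.235e-06 m²
R₍25₎ = ρL/A = (2.71×10^-8)(456)/(1.235e-06) = 10.01 Ω
R₍60.7₎ = R₍25₎(1 + αΔT) = 10.01 × (1 + 0.004×35.7) = 11.43 Ω
P = I²R = (5.96)² × 11.43 = 406 W

406 W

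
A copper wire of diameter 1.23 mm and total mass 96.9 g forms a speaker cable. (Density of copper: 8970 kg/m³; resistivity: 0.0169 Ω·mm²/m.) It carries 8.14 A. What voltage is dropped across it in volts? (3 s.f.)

ρ = 0.0169 Ω·mm²/m = 1.69×10^-8 Ω·m
A = π(d/2)² = π(6.1500e-04 m)² = 1.1882e-06 m²
L = m/(density·A) = 0.0969/(8970×1.1882e-06) = 9.091 m
R = ρL/A = (1.69×10^-8)(9.091)/(1.1882e-06) = 0.1293 Ω
V = IR = 8.14 × 0.1293 = 1.05 V

1.05 V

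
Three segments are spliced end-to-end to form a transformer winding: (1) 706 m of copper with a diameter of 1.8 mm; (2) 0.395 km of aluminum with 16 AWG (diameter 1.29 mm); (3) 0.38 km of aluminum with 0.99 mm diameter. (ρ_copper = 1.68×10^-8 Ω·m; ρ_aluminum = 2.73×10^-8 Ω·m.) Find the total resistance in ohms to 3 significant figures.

Seg 1: A = π(d/2)² = π(9.0000e-04 m)² = 2.545e-06 m²
R_1 = (1.68×10^-8)(706)/(2.545e-06) = 4.661 Ω
Seg 2: A = π(1.29/2 mm)² = π(6.4500e-04 m)² = 1.307e-06 m²
R_2 = (2.73×10^-8)(395)/(1.307e-06) = 8.251 Ω
Seg 3: A = π(d/2)² = π(4.9500e-04 m)² = 7.698e-07 m²
R_3 = (2.73×10^-8)(380)/(7.698e-07) = 13.48 Ω
R_total = R_1 + R_2 + R_3 = 26.4 Ω

26.4 Ω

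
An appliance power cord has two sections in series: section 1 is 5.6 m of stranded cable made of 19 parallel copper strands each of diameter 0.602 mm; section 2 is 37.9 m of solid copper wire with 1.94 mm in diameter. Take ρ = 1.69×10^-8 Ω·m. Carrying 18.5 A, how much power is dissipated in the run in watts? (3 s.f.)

80.2 W

Section 1: A_strand = π(3.0100e-04)² = 2.846e-07 m²; R₁ = ρL/(N·A_s) = (1.69×10^-8)(5.6)/(19×2.846e-07) = 0.0175 Ω
Section 2: A = π(d/2)² = π(9.7000e-04 m)² = 2.956e-06 m²
R₂ = (1.69×10^-8)(37.9)/(2.956e-06) = 0.2167 Ω
R = R₁ + R₂ = 0.2342 Ω
P = I²R = (18.5)² × 0.2342 = 80.2 W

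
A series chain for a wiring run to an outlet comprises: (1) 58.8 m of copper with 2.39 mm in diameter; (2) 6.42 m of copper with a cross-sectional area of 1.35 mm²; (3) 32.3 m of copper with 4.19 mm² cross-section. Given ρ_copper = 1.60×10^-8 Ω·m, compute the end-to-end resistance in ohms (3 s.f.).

Seg 1: A = π(d/2)² = π(1.1950e-03 m)² = 4.486e-06 m²
R_1 = (1.60×10^-8)(58.8)/(4.486e-06) = 0.2097 Ω
Seg 2: A = 1.35 mm² = 1.350e-06 m²
R_2 = (1.60×10^-8)(6.42)/(1.350e-06) = 0.07609 Ω
Seg 3: A = 4.19 mm² = 4.190e-06 m²
R_3 = (1.60×10^-8)(32.3)/(4.190e-06) = 0.1233 Ω
R_total = R_1 + R_2 + R_3 = 0.409 Ω

0.409 Ω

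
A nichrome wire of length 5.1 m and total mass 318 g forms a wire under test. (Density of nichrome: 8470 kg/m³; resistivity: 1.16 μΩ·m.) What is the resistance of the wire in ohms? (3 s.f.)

ρ = 1.16 μΩ·m = 1.16×10^-6 Ω·m
A = m/(density·L) = 0.318/(8470×5.1) = 7.3616e-06 m²
R = ρL/A = (1.16×10^-6)(5.1)/(7.3616e-06) = 0.804 Ω

0.804 Ω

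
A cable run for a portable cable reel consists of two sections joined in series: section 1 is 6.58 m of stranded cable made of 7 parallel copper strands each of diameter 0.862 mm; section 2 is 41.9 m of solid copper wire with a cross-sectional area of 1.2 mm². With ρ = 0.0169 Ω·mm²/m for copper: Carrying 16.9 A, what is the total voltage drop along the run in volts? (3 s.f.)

ρ = 0.0169 Ω·mm²/m = 1.69×10^-8 Ω·m
Section 1: A_strand = π(4.3100e-04)² = 5.836e-07 m²; R₁ = ρL/(N·A_s) = (1.69×10^-8)(6.58)/(7×5.836e-07) = 0.02722 Ω
Section 2: A = 1.2 mm² = 1.200e-06 m²
R₂ = (1.69×10^-8)(41.9)/(1.200e-06) = 0.5901 Ω
R = R₁ + R₂ = 0.6173 Ω
V = IR = 16.9 × 0.6173 = 10.4 V

10.4 V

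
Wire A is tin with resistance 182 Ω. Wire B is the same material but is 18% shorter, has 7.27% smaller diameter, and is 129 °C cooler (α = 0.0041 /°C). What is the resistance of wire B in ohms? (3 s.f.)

81.8 Ω

R ∝ ρL/d² with ρ ∝ (1+αΔT), so R_B/R_A = (1 − 18/100) × (1 − 7.27/100)⁻² × (1 − 0.0041×129)
= 0.82 × 1.163 × 0.4711 = 0.4492
R_B = 0.4492 × 182 = 81.8 Ω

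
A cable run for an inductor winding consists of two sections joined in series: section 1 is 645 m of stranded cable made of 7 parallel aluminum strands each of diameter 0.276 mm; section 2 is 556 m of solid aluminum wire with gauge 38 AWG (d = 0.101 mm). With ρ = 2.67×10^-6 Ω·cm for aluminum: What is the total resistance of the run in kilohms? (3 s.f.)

ρ = 2.67×10^-6 Ω·cm = 2.67×10^-8 Ω·m
Section 1: A_strand = π(1.3800e-04)² = 5.983e-08 m²; R₁ = ρL/(N·A_s) = (2.67×10^-8)(645)/(7×5.983e-08) = 41.12 Ω
Section 2: A = π(0.101/2 mm)² = π(5.0500e-05 m)² = 8.012e-09 m²
R₂ = (2.67×10^-8)(556)/(8.012e-09) = 1853 Ω
R = R₁ + R₂ = 1.89 kΩ

1.89 kΩ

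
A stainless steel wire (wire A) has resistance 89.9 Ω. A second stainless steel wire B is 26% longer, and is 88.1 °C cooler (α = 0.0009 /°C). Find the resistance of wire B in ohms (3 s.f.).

R ∝ ρL/d² with ρ ∝ (1+αΔT), so R_B/R_A = (1 + 26/100) × (1 − 0.0009×88.1)
= 1.26 × 0.9207 = 1.16
R_B = 1.16 × 89.9 = 104 Ω

104 Ω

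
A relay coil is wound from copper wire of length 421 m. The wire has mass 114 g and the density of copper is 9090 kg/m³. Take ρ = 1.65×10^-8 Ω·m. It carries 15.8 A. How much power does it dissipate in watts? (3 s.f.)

58200 W

A = m/(density·L) = 0.114/(9090×421) = 2.9789e-08 m²
R = ρL/A = (1.65×10^-8)(421)/(2.9789e-08) = 233.2 Ω
P = I²R = (15.8)² × 233.2 = 58200 W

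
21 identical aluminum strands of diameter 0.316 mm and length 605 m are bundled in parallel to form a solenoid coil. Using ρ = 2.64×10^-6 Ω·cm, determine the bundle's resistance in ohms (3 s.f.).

ρ = 2.64×10^-6 Ω·cm = 2.64×10^-8 Ω·m
A_strand = π(1.5800e-04 m)² = 7.843e-08 m²
R_strand = ρL/A = (2.64×10^-8)(605)/(7.843e-08) = 203.7 Ω
R_total = R_strand/N = 203.7/21 = 9.70 Ω

9.70 Ω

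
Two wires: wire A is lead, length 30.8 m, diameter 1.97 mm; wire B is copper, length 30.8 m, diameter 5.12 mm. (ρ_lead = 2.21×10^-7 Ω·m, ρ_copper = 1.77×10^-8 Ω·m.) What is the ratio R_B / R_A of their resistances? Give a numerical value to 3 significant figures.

0.0119

R ∝ ρL/d², so R_B/R_A = (ρ_B/ρ_A) × (d_A/d_B)²
= (1.77×10^-8/2.21×10^-7) × (1.97/5.12)² = 0.0119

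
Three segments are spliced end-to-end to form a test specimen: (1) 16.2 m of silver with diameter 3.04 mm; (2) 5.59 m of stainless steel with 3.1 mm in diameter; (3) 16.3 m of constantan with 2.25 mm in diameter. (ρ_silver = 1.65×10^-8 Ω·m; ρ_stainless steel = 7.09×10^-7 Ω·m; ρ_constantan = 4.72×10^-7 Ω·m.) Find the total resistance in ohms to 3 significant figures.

Seg 1: A = π(d/2)² = π(1.5200e-03 m)² = 7.258e-06 m²
R_1 = (1.65×10^-8)(16.2)/(7.258e-06) = 0.03683 Ω
Seg 2: A = π(d/2)² = π(1.5500e-03 m)² = 7.548e-06 m²
R_2 = (7.09×10^-7)(5.59)/(7.548e-06) = 0.5251 Ω
Seg 3: A = π(d/2)² = π(1.1250e-03 m)² = 3.976e-06 m²
R_3 = (4.72×10^-7)(16.3)/(3.976e-06) = 1.935 Ω
R_total = R_1 + R_2 + R_3 = 2.50 Ω

2.50 Ω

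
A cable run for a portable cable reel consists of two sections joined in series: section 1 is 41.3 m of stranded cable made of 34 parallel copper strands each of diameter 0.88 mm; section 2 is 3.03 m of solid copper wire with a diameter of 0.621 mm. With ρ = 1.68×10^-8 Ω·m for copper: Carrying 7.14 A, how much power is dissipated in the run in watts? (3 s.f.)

10.3 W

Section 1: A_strand = π(4.4000e-04)² = 6.082e-07 m²; R₁ = ρL/(N·A_s) = (1.68×10^-8)(41.3)/(34×6.082e-07) = 0.03355 Ω
Section 2: A = π(d/2)² = π(3.1050e-04 m)² = 3.029e-07 m²
R₂ = (1.68×10^-8)(3.03)/(3.029e-07) = 0.1681 Ω
R = R₁ + R₂ = 0.2016 Ω
P = I²R = (7.14)² × 0.2016 = 10.3 W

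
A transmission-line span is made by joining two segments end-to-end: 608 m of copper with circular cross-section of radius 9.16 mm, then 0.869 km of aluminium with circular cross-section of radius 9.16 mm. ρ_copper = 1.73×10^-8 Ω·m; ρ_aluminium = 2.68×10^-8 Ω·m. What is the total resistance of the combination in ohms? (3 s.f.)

Segment 1: A = πr² = π(9.1600e-03 m)² = 2.636e-04 m²
R₁ = ρL/A = (1.73×10^-8)(608)/(2.636e-04) = 0.0399 Ω
R₂ = (2.68×10^-8)(869)/(2.636e-04) = 0.08835 Ω
R = R₁ + R₂ = 0.128 Ω

0.128 Ω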